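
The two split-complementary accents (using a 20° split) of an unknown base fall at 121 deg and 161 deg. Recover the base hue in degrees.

The accents sit 20° either side of the complement, so the complement is their short-arc midpoint on the wheel.
Short-arc midpoint of 121° and 161°: 141°.
Base is 180° from the complement: 141 − 180 = -39 → -39 + 360 = 321°

321°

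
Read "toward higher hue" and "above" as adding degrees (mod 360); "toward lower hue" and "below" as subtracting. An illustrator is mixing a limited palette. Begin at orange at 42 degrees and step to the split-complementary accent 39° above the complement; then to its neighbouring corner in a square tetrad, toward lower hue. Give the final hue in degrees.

split-comp 39° ↑ +219°: 42 + 219 = 261°
square ↓ −90°: 261 − 90 = 171°

171°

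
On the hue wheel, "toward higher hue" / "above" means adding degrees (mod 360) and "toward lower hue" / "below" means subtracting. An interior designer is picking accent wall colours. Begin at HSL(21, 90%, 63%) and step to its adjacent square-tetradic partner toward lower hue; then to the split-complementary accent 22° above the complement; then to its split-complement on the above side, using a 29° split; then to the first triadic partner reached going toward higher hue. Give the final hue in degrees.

21 − 90 = -69 → -69 + 360 = 291°   (square ↓)
291 + 202 = 493 → 493 − 360 = 133°   (split-comp 22° ↑)
133 + 209 = 342°   (split-comp 29° ↑)
342 + 120 = 462 → 462 − 360 = 102°   (triadic ↑)

102°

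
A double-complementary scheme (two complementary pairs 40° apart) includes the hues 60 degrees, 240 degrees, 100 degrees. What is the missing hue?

A rectangular tetradic uses two complementary pairs 40° apart: offsets 0°, 40°, 180°, 220°.
Among {60°, 100°, 240°}, 240° and 60° are a 180° pair.
The remaining hue 100° needs its own complement: 100 + 180 = 280°

280°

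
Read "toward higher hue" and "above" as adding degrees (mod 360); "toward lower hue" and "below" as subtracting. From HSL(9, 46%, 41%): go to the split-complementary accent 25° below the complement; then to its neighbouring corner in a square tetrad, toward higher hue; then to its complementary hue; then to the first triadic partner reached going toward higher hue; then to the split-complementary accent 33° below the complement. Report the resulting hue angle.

341°

split-comp 25° ↓ +155°: 9 + 155 = 164°
square ↑ +90°: 164 + 90 = 254°
complement +180°: 254 + 180 = 434 → 434 − 360 = 74°
triadic ↑ +120°: 74 + 120 = 194°
split-comp 33° ↓ +147°: 194 + 147 = 341°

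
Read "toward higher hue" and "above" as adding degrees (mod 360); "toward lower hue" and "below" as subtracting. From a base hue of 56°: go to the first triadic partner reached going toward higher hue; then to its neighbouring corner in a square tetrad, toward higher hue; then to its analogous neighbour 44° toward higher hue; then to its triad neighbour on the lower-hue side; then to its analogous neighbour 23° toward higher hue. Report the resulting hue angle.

56 + 120 = 176°   (triadic ↑)
176 + 90 = 266°   (square ↑)
266 + 44 = 310°   (analog 44° ↑)
310 − 120 = 190°   (triadic ↓)
190 + 23 = 213°   (analog 23° ↑)

213°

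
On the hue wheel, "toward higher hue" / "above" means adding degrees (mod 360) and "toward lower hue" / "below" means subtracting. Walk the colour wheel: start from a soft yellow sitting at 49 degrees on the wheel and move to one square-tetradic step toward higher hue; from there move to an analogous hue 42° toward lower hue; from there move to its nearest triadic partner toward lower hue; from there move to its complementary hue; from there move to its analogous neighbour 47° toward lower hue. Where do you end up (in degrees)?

110°

+90° (square ↑): 49 + 90 = 139°
−42° (analog 42° ↓): 139 − 42 = 97°
−120° (triadic ↓): 97 − 120 = -23 → -23 + 360 = 337°
+180° (complement): 337 + 180 = 517 → 517 − 360 = 157°
−47° (analog 47° ↓): 157 − 47 = 110°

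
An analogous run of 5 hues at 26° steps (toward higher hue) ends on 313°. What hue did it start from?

209°

4 steps of 26° (toward higher hue) give a net shift of +104°.
Start = end − shift: 313 − 104 = 209°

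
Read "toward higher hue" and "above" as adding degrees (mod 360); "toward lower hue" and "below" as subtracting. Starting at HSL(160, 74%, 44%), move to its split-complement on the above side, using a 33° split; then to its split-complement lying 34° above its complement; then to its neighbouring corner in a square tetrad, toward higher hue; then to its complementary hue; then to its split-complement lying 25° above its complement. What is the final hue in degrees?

160 + 213 = 373 → 373 − 360 = 13°   (split-comp 33° ↑)
13 + 214 = 227°   (split-comp 34° ↑)
227 + 90 = 317°   (square ↑)
317 + 180 = 497 → 497 − 360 = 137°   (complement)
137 + 205 = 342°   (split-comp 25° ↑)

342°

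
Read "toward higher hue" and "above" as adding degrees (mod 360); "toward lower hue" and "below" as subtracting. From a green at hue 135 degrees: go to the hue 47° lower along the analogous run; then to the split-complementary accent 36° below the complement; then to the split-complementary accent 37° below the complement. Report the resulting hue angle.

15°

135 − 47 = 88°   (analog 47° ↓)
88 + 144 = 232°   (split-comp 36° ↓)
232 + 143 = 375 → 375 − 360 = 15°   (split-comp 37° ↓)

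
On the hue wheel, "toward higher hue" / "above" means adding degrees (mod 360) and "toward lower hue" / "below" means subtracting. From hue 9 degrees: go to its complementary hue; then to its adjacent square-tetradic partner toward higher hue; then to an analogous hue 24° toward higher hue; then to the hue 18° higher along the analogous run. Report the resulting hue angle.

9 + 180 = 189°   (complement)
189 + 90 = 279°   (square ↑)
279 + 24 = 303°   (analog 24° ↑)
303 + 18 = 321°   (analog 18° ↑)

321°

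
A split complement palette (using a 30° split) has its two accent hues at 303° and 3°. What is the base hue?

The accents sit 30° either side of the complement, so the complement is their short-arc midpoint on the wheel.
Short-arc midpoint of 303° and 3°: 333°.
Base is 180° from the complement: 333 − 180 = 153°

153°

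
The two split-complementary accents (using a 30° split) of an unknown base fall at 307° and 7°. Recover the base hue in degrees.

157°

The accents sit 30° either side of the complement, so the complement is their short-arc midpoint on the wheel.
Short-arc midpoint of 307° and 7°: 337°.
Base is 180° from the complement: 337 − 180 = 157°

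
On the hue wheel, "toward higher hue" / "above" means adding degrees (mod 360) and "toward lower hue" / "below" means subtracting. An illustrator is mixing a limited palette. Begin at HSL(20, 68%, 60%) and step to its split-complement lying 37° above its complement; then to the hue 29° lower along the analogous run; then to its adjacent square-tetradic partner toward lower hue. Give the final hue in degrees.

118°

split-comp 37° ↑ +217°: 20 + 217 = 237°
analog 29° ↓ −29°: 237 − 29 = 208°
square ↓ −90°: 208 − 90 = 118°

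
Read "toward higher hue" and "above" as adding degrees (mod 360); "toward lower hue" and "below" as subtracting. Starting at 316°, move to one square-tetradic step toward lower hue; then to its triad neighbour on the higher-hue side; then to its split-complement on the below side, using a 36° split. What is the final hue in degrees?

316 − 90 = 226°   (square ↓)
226 + 120 = 346°   (triadic ↑)
346 + 144 = 490 → 490 − 360 = 130°   (split-comp 36° ↓)

130°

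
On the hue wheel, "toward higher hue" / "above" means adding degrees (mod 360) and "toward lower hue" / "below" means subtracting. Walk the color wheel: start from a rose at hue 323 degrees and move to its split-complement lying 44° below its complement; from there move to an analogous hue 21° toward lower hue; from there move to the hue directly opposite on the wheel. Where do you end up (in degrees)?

+136° (split-comp 44° ↓): 323 + 136 = 459 → 459 − 360 = 99°
−21° (analog 21° ↓): 99 − 21 = 78°
+180° (complement): 78 + 180 = 258°

258°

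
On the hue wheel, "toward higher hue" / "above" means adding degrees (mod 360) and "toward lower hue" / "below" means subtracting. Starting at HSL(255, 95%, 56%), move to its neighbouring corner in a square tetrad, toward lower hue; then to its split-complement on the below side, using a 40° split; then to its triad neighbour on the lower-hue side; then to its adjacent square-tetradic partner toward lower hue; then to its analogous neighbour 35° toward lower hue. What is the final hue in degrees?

−90° (square ↓): 255 − 90 = 165°
+140° (split-comp 40° ↓): 165 + 140 = 305°
−120° (triadic ↓): 305 − 120 = 185°
−90° (square ↓): 185 − 90 = 95°
−35° (analog 35° ↓): 95 − 35 = 60°

60°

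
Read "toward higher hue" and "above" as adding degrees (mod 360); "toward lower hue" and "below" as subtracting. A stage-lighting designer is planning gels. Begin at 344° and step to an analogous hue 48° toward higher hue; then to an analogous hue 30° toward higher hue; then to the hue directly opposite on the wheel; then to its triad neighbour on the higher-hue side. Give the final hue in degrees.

344 + 48 = 392 → 392 − 360 = 32°   (analog 48° ↑)
32 + 30 = 62°   (analog 30° ↑)
62 + 180 = 242°   (complement)
242 + 120 = 362 → 362 − 360 = 2°   (triadic ↑)

2°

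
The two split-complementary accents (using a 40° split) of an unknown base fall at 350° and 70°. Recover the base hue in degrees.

The accents sit 40° either side of the complement, so the complement is their short-arc midpoint on the wheel.
Short-arc midpoint of 350° and 70°: 30°.
Base is 180° from the complement: 30 − 180 = -150 → -150 + 360 = 210°

210°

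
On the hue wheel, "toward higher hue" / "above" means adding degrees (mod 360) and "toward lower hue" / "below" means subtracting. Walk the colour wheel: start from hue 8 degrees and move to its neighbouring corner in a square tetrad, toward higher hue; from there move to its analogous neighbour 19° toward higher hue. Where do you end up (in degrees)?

117°

square ↑ +90°: 8 + 90 = 98°
analog 19° ↑ +19°: 98 + 19 = 117°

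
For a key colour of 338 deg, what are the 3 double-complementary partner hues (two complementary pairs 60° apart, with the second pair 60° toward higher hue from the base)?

38°, 158°, 218°

338 + 60 = 398 → 398 − 360 = 38°
338 + 180 = 518 → 518 − 360 = 158°
338 + 240 = 578 → 578 − 360 = 218°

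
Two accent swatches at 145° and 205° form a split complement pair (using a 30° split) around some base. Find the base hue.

The accents sit 30° either side of the complement, so the complement is their short-arc midpoint on the wheel.
Short-arc midpoint of 145° and 205°: 175°.
Base is 180° from the complement: 175 − 180 = -5 → -5 + 360 = 355°

355°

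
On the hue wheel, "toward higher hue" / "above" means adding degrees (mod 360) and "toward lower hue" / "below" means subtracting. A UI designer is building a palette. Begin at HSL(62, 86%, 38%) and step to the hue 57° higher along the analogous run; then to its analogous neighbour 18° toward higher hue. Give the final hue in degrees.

analog 57° ↑ +57°: 62 + 57 = 119°
analog 18° ↑ +18°: 119 + 18 = 137°

137°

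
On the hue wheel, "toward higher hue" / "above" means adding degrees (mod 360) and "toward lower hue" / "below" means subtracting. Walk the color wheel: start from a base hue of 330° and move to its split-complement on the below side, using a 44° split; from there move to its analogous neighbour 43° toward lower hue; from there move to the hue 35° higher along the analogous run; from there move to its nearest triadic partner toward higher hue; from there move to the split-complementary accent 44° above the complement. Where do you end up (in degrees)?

82°

330 + 136 = 466 → 466 − 360 = 106°   (split-comp 44° ↓)
106 − 43 = 63°   (analog 43° ↓)
63 + 35 = 98°   (analog 35° ↑)
98 + 120 = 218°   (triadic ↑)
218 + 224 = 442 → 442 − 360 = 82°   (split-comp 44° ↑)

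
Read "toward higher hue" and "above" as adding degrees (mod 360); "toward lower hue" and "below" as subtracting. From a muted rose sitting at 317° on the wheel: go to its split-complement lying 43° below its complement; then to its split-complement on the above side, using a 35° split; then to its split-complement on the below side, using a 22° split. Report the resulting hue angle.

317 + 137 = 454 → 454 − 360 = 94°   (split-comp 43° ↓)
94 + 215 = 309°   (split-comp 35° ↑)
309 + 158 = 467 → 467 − 360 = 107°   (split-comp 22° ↓)

107°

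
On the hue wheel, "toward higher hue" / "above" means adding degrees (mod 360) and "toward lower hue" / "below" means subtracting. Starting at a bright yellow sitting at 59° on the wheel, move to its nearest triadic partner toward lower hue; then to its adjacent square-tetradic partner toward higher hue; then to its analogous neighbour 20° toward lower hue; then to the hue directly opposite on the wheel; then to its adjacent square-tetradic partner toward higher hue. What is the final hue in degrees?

279°

−120° (triadic ↓): 59 − 120 = -61 → -61 + 360 = 299°
+90° (square ↑): 299 + 90 = 389 → 389 − 360 = 29°
−20° (analog 20° ↓): 29 − 20 = 9°
+180° (complement): 9 + 180 = 189°
+90° (square ↑): 189 + 90 = 279°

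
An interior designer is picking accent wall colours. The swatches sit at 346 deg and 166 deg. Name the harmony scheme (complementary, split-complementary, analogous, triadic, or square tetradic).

complementary

Sort the hues: 166°, 346°.
Successive gaps around the wheel: 180°, 180°.
Two hues 180° apart are complementary.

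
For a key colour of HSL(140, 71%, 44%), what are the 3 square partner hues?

A square tetradic scheme places four hues every 90°.
140 + 90 = 230°
140 + 180 = 320°
140 + 270 = 410 → 410 − 360 = 50°

230°, 320°, and 50°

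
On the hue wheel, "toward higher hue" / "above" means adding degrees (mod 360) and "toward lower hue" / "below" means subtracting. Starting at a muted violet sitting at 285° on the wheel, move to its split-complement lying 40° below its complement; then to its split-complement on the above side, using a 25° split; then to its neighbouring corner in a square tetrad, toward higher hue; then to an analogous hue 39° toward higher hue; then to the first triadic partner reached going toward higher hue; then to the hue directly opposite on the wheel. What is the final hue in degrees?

285 + 140 = 425 → 425 − 360 = 65°   (split-comp 40° ↓)
65 + 205 = 270°   (split-comp 25° ↑)
270 + 90 = 360 → 360 − 360 = 0°   (square ↑)
0 + 39 = 39°   (analog 39° ↑)
39 + 120 = 159°   (triadic ↑)
159 + 180 = 339°   (complement)

339°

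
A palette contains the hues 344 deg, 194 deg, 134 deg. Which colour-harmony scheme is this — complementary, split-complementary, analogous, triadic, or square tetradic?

Sort the hues: 134°, 194°, 344°.
Successive gaps around the wheel: 60°, 150°, 150°.
Two 150° gaps and one 60° gap — a base hue opposite a pair of accents 30° either side of its complement — is the split-complementary pattern.

split-complementary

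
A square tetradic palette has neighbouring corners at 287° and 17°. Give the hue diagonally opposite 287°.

A square tetradic scheme places four hues 90° apart; opposite corners are 180° apart.
287 + 180 = 467 → 467 − 360 = 107°

107°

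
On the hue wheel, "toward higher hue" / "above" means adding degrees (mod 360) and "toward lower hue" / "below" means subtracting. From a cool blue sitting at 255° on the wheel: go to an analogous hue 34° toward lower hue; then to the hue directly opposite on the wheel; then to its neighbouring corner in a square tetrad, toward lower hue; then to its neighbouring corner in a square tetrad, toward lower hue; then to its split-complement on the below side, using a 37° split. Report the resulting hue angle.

−34° (analog 34° ↓): 255 − 34 = 221°
+180° (complement): 221 + 180 = 401 → 401 − 360 = 41°
−90° (square ↓): 41 − 90 = -49 → -49 + 360 = 311°
−90° (square ↓): 311 − 90 = 221°
+143° (split-comp 37° ↓): 221 + 143 = 364 → 364 − 360 = 4°

4°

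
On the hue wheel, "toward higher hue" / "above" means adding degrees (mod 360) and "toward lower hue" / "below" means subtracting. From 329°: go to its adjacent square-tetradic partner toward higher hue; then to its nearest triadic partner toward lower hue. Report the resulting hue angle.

square ↑ +90°: 329 + 90 = 419 → 419 − 360 = 59°
triadic ↓ −120°: 59 − 120 = -61 → -61 + 360 = 299°

299°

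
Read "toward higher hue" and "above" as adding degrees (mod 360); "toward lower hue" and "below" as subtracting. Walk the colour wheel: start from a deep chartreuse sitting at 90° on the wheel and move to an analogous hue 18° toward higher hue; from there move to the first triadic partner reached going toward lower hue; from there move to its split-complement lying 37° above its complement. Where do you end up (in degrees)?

+18° (analog 18° ↑): 90 + 18 = 108°
−120° (triadic ↓): 108 − 120 = -12 → -12 + 360 = 348°
+217° (split-comp 37° ↑): 348 + 217 = 565 → 565 − 360 = 205°

205°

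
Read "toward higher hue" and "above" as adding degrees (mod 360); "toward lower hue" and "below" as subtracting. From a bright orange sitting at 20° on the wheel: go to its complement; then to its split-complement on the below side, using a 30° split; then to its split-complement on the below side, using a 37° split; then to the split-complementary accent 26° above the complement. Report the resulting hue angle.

339°

20 + 180 = 200°   (complement)
200 + 150 = 350°   (split-comp 30° ↓)
350 + 143 = 493 → 493 − 360 = 133°   (split-comp 37° ↓)
133 + 206 = 339°   (split-comp 26° ↑)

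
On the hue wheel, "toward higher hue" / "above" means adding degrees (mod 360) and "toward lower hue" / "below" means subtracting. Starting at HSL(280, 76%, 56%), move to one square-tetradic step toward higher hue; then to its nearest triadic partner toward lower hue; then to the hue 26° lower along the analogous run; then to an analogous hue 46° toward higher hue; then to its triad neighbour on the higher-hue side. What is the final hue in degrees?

280 + 90 = 370 → 370 − 360 = 10°   (square ↑)
10 − 120 = -110 → -110 + 360 = 250°   (triadic ↓)
250 − 26 = 224°   (analog 26° ↓)
224 + 46 = 270°   (analog 46° ↑)
270 + 120 = 390 → 390 − 360 = 30°   (triadic ↑)

30°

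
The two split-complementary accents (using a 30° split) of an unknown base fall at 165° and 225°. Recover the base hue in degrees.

15°

The accents sit 30° either side of the complement, so the complement is their short-arc midpoint on the wheel.
Short-arc midpoint of 165° and 225°: 195°.
Base is 180° from the complement: 195 − 180 = 15°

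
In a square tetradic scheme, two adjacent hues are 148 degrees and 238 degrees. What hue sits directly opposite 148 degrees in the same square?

328°

A square tetradic scheme places four hues 90° apart; opposite corners are 180° apart.
148 + 180 = 328°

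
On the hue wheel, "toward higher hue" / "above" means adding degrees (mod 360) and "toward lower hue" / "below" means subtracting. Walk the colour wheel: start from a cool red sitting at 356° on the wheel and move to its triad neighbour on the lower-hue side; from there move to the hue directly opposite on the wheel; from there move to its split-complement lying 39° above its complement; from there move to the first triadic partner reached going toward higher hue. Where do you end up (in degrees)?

35°

−120° (triadic ↓): 356 − 120 = 236°
+180° (complement): 236 + 180 = 416 → 416 − 360 = 56°
+219° (split-comp 39° ↑): 56 + 219 = 275°
+120° (triadic ↑): 275 + 120 = 395 → 395 − 360 = 35°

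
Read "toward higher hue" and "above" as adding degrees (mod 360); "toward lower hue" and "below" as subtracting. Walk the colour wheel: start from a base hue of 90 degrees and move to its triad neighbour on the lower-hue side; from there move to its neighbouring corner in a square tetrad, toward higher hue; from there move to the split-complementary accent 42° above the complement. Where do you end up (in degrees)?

282°

90 − 120 = -30 → -30 + 360 = 330°   (triadic ↓)
330 + 90 = 420 → 420 − 360 = 60°   (square ↑)
60 + 222 = 282°   (split-comp 42° ↑)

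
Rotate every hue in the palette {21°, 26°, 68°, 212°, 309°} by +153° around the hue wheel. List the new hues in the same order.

21 + 153 = 174°
26 + 153 = 179°
68 + 153 = 221°
212 + 153 = 365 → 365 − 360 = 5°
309 + 153 = 462 → 462 − 360 = 102°

174°, 179°, 221°, 5°, 102°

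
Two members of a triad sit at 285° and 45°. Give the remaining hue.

A triad spaces three hues 120° apart.
The full set is {45°, 165°, 285°}.

165°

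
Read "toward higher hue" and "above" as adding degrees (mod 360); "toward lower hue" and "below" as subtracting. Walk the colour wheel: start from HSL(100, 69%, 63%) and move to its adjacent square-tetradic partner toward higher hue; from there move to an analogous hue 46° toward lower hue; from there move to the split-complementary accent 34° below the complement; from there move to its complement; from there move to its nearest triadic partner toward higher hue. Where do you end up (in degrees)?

100 + 90 = 190°   (square ↑)
190 − 46 = 144°   (analog 46° ↓)
144 + 146 = 290°   (split-comp 34° ↓)
290 + 180 = 470 → 470 − 360 = 110°   (complement)
110 + 120 = 230°   (triadic ↑)

230°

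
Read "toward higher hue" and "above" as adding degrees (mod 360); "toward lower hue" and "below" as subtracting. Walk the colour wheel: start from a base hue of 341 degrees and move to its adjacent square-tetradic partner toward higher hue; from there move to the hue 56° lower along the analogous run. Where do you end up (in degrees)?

341 + 90 = 431 → 431 − 360 = 71°   (square ↑)
71 − 56 = 15°   (analog 56° ↓)

15°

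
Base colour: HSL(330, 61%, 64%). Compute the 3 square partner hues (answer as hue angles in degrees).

A square tetradic scheme places four hues every 90°.
330 + 90 = 420 → 420 − 360 = 60°
330 + 180 = 510 → 510 − 360 = 150°
330 + 270 = 600 → 600 − 360 = 240°

60°, 150°, and 240°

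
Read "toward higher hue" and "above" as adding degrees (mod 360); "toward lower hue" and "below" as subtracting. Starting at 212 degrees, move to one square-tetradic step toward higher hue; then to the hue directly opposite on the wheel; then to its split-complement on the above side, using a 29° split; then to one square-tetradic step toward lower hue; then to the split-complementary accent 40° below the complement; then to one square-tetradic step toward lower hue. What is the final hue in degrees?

+90° (square ↑): 212 + 90 = 302°
+180° (complement): 302 + 180 = 482 → 482 − 360 = 122°
+209° (split-comp 29° ↑): 122 + 209 = 331°
−90° (square ↓): 331 − 90 = 241°
+140° (split-comp 40° ↓): 241 + 140 = 381 → 381 − 360 = 21°
−90° (square ↓): 21 − 90 = -69 → -69 + 360 = 291°

291°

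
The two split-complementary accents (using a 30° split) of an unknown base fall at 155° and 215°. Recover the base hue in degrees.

5°

The accents sit 30° either side of the complement, so the complement is their short-arc midpoint on the wheel.
Short-arc midpoint of 155° and 215°: 185°.
Base is 180° from the complement: 185 − 180 = 5°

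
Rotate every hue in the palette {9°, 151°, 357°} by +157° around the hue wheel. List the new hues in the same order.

166°, 308°, 154°

9 + 157 = 166°
151 + 157 = 308°
357 + 157 = 514 → 514 − 360 = 154°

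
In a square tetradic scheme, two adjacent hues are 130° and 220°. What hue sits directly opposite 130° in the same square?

A square tetradic scheme places four hues 90° apart; opposite corners are 180° apart.
130 + 180 = 310°

310°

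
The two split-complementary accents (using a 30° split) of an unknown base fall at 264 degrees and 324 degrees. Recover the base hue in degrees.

The accents sit 30° either side of the complement, so the complement is their short-arc midpoint on the wheel.
Short-arc midpoint of 264° and 324°: 294°.
Base is 180° from the complement: 294 − 180 = 114°

114°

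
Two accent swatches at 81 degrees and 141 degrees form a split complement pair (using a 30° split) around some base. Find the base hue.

291°

The accents sit 30° either side of the complement, so the complement is their short-arc midpoint on the wheel.
Short-arc midpoint of 81° and 141°: 111°.
Base is 180° from the complement: 111 − 180 = -69 → -69 + 360 = 291°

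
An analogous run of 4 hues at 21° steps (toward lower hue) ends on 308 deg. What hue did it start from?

11°

3 steps of 21° (toward lower hue) give a net shift of −63°.
Start = end − shift: 308 + 63 = 371 → 371 − 360 = 11°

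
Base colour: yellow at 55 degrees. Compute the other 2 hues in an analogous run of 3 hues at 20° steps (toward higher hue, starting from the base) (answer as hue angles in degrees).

Analogous hues sit every 20° along the wheel.
55 + 20 = 75°
55 + 40 = 95°

75° and 95°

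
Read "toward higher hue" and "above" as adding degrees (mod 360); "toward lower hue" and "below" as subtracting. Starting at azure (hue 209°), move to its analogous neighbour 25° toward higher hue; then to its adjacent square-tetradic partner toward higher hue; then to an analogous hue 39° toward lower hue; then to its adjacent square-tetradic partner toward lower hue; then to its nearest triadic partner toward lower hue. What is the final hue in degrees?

75°

+25° (analog 25° ↑): 209 + 25 = 234°
+90° (square ↑): 234 + 90 = 324°
−39° (analog 39° ↓): 324 − 39 = 285°
−90° (square ↓): 285 − 90 = 195°
−120° (triadic ↓): 195 − 120 = 75°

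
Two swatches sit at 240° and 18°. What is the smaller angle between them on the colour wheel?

|240 − 18| = 222.
The shorter arc is 360 − 222 = 138°.

138°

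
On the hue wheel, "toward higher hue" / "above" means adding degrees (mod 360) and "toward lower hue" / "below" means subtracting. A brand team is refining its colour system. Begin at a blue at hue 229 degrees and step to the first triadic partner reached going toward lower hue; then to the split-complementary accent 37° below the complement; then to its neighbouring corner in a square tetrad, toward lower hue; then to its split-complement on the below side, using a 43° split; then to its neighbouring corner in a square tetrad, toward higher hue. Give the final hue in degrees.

29°

−120° (triadic ↓): 229 − 120 = 109°
+143° (split-comp 37° ↓): 109 + 143 = 252°
−90° (square ↓): 252 − 90 = 162°
+137° (split-comp 43° ↓): 162 + 137 = 299°
+90° (square ↑): 299 + 90 = 389 → 389 − 360 = 29°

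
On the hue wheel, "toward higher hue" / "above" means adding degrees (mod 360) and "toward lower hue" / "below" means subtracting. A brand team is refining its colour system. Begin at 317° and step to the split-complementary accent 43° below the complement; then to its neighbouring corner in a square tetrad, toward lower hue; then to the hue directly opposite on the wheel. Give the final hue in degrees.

317 + 137 = 454 → 454 − 360 = 94°   (split-comp 43° ↓)
94 − 90 = 4°   (square ↓)
4 + 180 = 184°   (complement)

184°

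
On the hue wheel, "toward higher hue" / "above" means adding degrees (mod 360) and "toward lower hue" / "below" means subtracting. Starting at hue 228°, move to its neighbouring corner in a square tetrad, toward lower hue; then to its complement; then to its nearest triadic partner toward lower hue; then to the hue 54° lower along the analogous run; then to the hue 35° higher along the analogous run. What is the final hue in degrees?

179°

228 − 90 = 138°   (square ↓)
138 + 180 = 318°   (complement)
318 − 120 = 198°   (triadic ↓)
198 − 54 = 144°   (analog 54° ↓)
144 + 35 = 179°   (analog 35° ↑)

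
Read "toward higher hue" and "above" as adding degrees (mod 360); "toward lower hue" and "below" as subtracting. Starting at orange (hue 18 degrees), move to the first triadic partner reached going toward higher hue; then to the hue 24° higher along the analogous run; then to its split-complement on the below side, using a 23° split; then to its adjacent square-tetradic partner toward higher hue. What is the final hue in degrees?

triadic ↑ +120°: 18 + 120 = 138°
analog 24° ↑ +24°: 138 + 24 = 162°
split-comp 23° ↓ +157°: 162 + 157 = 319°
square ↑ +90°: 319 + 90 = 409 → 409 − 360 = 49°

49°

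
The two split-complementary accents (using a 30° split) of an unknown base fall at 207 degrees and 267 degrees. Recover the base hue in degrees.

The accents sit 30° either side of the complement, so the complement is their short-arc midpoint on the wheel.
Short-arc midpoint of 207° and 267°: 237°.
Base is 180° from the complement: 237 − 180 = 57°

57°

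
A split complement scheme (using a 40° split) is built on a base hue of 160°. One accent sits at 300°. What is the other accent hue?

20°

Split-complementary hues sit 40° either side of the complement.
Complement of the base 160°: 160 + 180 = 340°
The given accent 300° is 40° one side of 340°; the other accent sits 40° the other side: 340 + 40 = 380 → 380 − 360 = 20°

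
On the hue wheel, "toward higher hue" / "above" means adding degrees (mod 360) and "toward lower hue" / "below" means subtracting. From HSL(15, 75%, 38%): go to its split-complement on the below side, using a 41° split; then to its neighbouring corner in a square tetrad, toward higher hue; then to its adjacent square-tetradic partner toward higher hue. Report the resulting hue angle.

334°

+139° (split-comp 41° ↓): 15 + 139 = 154°
+90° (square ↑): 154 + 90 = 244°
+90° (square ↑): 244 + 90 = 334°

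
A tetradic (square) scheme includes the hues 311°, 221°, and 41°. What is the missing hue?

A square tetradic scheme places four hues every 90°.
The full set through 41° is {41°, 131°, 221°, 311°}.
Given {41°, 221°, 311°}, the missing hue is 131°.

131°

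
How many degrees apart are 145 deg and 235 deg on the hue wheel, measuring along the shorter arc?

90°

|145 − 235| = 90.
90 ≤ 180, so the shorter arc is 90°.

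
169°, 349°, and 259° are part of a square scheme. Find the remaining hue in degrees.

79°

A square tetradic scheme places four hues every 90°.
The full set through 169° is {79°, 169°, 259°, 349°}.
Given {169°, 259°, 349°}, the missing hue is 79°.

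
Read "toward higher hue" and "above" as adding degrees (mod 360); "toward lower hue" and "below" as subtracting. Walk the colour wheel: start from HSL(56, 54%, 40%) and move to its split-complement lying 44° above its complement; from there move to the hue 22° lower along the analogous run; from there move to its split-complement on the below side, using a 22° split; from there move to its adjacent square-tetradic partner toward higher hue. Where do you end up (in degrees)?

56 + 224 = 280°   (split-comp 44° ↑)
280 − 22 = 258°   (analog 22° ↓)
258 + 158 = 416 → 416 − 360 = 56°   (split-comp 22° ↓)
56 + 90 = 146°   (square ↑)

146°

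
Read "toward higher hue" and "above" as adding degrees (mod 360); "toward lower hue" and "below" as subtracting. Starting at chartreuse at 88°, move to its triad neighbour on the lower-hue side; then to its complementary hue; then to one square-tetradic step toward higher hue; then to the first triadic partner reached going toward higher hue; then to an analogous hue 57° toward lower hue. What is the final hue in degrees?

88 − 120 = -32 → -32 + 360 = 328°   (triadic ↓)
328 + 180 = 508 → 508 − 360 = 148°   (complement)
148 + 90 = 238°   (square ↑)
238 + 120 = 358°   (triadic ↑)
358 − 57 = 301°   (analog 57° ↓)

301°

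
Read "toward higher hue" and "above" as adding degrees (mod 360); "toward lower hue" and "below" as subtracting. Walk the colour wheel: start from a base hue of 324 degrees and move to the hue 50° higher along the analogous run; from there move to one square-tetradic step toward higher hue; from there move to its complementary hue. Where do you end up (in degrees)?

+50° (analog 50° ↑): 324 + 50 = 374 → 374 − 360 = 14°
+90° (square ↑): 14 + 90 = 104°
+180° (complement): 104 + 180 = 284°

284°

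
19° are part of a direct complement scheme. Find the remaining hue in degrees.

199°

The complement sits 180° across the wheel.
The full set through 19° is {19°, 199°}.
Given {19°}, the missing hue is 199°.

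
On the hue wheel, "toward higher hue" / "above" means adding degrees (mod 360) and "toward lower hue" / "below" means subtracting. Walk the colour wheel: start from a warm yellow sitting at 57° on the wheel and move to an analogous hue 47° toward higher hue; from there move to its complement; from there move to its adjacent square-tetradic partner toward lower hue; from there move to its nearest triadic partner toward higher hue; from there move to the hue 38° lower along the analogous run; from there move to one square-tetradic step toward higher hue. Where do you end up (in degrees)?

57 + 47 = 104°   (analog 47° ↑)
104 + 180 = 284°   (complement)
284 − 90 = 194°   (square ↓)
194 + 120 = 314°   (triadic ↑)
314 − 38 = 276°   (analog 38° ↓)
276 + 90 = 366 → 366 − 360 = 6°   (square ↑)

6°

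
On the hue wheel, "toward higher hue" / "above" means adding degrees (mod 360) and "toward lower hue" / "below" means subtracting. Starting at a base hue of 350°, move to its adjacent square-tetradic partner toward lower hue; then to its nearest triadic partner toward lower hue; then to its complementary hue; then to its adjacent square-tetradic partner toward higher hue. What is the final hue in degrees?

square ↓ −90°: 350 − 90 = 260°
triadic ↓ −120°: 260 − 120 = 140°
complement +180°: 140 + 180 = 320°
square ↑ +90°: 320 + 90 = 410 → 410 − 360 = 50°

50°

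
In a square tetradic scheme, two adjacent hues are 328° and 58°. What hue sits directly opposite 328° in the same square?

148°

A square tetradic scheme places four hues 90° apart; opposite corners are 180° apart.
328 + 180 = 508 → 508 − 360 = 148°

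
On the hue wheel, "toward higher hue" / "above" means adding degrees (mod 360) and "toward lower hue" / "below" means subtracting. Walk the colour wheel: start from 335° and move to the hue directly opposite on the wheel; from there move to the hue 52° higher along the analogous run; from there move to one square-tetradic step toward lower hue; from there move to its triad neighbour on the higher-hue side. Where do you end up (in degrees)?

complement +180°: 335 + 180 = 515 → 515 − 360 = 155°
analog 52° ↑ +52°: 155 + 52 = 207°
square ↓ −90°: 207 − 90 = 117°
triadic ↑ +120°: 117 + 120 = 237°

237°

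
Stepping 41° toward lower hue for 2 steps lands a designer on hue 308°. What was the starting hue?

2 steps of 41° (toward lower hue) give a net shift of −82°.
Start = end − shift: 308 + 82 = 390 → 390 − 360 = 30°

30°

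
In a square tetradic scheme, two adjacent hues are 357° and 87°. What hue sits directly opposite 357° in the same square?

177°

A square tetradic scheme places four hues 90° apart; opposite corners are 180° apart.
357 + 180 = 537 → 537 − 360 = 177°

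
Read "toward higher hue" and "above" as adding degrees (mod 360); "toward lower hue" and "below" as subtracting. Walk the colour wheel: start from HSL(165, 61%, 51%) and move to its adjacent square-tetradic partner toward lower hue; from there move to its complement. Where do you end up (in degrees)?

square ↓ −90°: 165 − 90 = 75°
complement +180°: 75 + 180 = 255°

255°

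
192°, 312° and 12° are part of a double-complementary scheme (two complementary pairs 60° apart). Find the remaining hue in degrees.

132°

A rectangular tetradic uses two complementary pairs 60° apart: offsets 0°, 60°, 180°, 240°.
Among {12°, 192°, 312°}, 12° and 192° are a 180° pair.
The remaining hue 312° needs its own complement: 312 + 180 = 492 → 492 − 360 = 132°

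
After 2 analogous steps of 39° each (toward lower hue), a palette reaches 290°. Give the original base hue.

8°

2 steps of 39° (toward lower hue) give a net shift of −78°.
Start = end − shift: 290 + 78 = 368 → 368 − 360 = 8°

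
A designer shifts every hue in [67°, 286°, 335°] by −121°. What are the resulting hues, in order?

67 − 121 = -54 → -54 + 360 = 306°
286 − 121 = 165°
335 − 121 = 214°

306°, 165°, 214°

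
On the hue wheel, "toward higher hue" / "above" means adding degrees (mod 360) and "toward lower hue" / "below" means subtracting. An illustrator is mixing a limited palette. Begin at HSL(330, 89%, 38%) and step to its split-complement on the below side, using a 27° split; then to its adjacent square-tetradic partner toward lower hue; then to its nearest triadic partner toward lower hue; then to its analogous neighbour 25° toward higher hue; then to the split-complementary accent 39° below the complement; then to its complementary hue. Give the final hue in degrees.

split-comp 27° ↓ +153°: 330 + 153 = 483 → 483 − 360 = 123°
square ↓ −90°: 123 − 90 = 33°
triadic ↓ −120°: 33 − 120 = -87 → -87 + 360 = 273°
analog 25° ↑ +25°: 273 + 25 = 298°
split-comp 39° ↓ +141°: 298 + 141 = 439 → 439 − 360 = 79°
complement +180°: 79 + 180 = 259°

259°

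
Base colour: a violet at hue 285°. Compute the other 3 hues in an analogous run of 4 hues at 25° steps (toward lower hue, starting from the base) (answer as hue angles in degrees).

260°, 235°, 210°

Analogous hues sit every 25° along the wheel.
285 − 25 = 260°
285 − 50 = 235°
285 − 75 = 210°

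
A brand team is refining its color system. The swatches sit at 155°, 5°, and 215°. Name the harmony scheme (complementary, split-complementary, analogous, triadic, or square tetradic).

Sort the hues: 5°, 155°, 215°.
Successive gaps around the wheel: 150°, 60°, 150°.
Two 150° gaps and one 60° gap — a base hue opposite a pair of accents 30° either side of its complement — is the split-complementary pattern.

split-complementary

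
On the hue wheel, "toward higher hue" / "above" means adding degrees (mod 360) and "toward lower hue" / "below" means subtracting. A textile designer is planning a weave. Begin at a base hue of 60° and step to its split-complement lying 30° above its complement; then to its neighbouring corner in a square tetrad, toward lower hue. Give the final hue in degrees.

180°

split-comp 30° ↑ +210°: 60 + 210 = 270°
square ↓ −90°: 270 − 90 = 180°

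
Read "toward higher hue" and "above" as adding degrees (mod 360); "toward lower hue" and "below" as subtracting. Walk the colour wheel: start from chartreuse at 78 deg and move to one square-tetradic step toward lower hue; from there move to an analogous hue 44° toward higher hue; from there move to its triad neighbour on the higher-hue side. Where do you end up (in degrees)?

square ↓ −90°: 78 − 90 = -12 → -12 + 360 = 348°
analog 44° ↑ +44°: 348 + 44 = 392 → 392 − 360 = 32°
triadic ↑ +120°: 32 + 120 = 152°

152°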